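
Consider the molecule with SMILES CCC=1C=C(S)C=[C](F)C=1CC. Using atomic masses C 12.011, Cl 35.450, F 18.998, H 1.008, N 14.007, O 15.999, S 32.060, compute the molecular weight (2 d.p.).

184.27 g/mol

First, the molecular formula is C10H13FS (counting implicit H from valence).
  C: 10 × 12.011 = 120.110
  F: 1 × 18.998 = 18.998
  H: 13 × 1.008 = 13.104
  S: 1 × 32.060 = 32.060
Sum: 10×12.011 + 1×18.998 + 13×1.008 + 1×32.060 = 184.272 → 184.27 g/mol.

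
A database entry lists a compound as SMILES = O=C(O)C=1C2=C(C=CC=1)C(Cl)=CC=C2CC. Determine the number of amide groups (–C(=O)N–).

Scan the SMILES for the amide motif — none present.
Groups that are present: 1 carboxylic acid.

0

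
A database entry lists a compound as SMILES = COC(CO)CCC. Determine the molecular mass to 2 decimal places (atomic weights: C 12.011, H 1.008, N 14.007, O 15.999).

First, the molecular formula is C6H14O2 (counting implicit H from valence).
  C: 6 × 12.011 = 72.066
  H: 14 × 1.008 = 14.112
  O: 2 × 15.999 = 31.998
Sum: 6×12.011 + 14×1.008 + 2×15.999 = 118.176 → 118.18 g/mol.

118.18 g/mol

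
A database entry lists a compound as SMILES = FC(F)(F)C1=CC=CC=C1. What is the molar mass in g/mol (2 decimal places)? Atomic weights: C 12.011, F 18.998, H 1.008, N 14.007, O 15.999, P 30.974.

First, the molecular formula is C7H5F3 (counting implicit H from valence).
  C: 7 × 12.011 = 84.077
  F: 3 × 18.998 = 56.994
  H: 5 × 1.008 = 5.040
Sum: 7×12.011 + 3×18.998 + 5×1.008 = 146.111 → 146.11 g/mol.

146.11 g/mol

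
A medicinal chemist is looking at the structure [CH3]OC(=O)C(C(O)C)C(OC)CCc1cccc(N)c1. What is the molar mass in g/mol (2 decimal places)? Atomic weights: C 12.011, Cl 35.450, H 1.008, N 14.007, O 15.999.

First, the molecular formula is C15H23NO4 (counting implicit H from valence).
  C: 15 × 12.011 = 180.165
  H: 23 × 1.008 = 23.184
  N: 1 × 14.007 = 14.007
  O: 4 × 15.999 = 63.996
Sum: 15×12.011 + 23×1.008 + 1×14.007 + 4×15.999 = 281.352 → 281.35 g/mol.

281.35 g/mol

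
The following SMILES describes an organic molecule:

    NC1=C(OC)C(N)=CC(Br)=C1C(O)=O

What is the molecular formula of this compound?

Walk through each heavy atom and fill implicit hydrogens from standard valence (C 4, N 3, O 2, S 2, halogen 1):
  atom 1: N, bond orders sum to 1 (valence 3) → 2 H
  atom 2: C, bond orders sum to 4 (valence 4) → 0 H
  atom 3: C, bond orders sum to 4 (valence 4) → 0 H
  atom 4: O, bond orders sum to 2 (valence 2) → 0 H
  atom 5: C, bond orders sum to 1 (valence 4) → 3 H
  atom 6: C, bond orders sum to 4 (valence 4) → 0 H
  atom 7: N, bond orders sum to 1 (valence 3) → 2 H
  atom 8: C, bond orders sum to 3 (valence 4) → 1 H
  atom 9: C, bond orders sum to 4 (valence 4) → 0 H
  atom 10: Br (halogen, monovalent) → 0 H
  atom 11: C, bond orders sum to 4 (valence 4) → 0 H
  atom 12: C, bond orders sum to 4 (valence 4) → 0 H
  atom 13: O, bond orders sum to 1 (valence 2) → 1 H
  atom 14: O, bond orders sum to 2 (valence 2) → 0 H
Totals → C:8, H:9, Br:1, N:2, O:3.

C8H9BrN2O3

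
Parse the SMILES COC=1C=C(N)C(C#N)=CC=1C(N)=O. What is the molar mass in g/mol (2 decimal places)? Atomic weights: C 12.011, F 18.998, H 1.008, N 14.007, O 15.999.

191.19 g/mol

First, the molecular formula is C9H9N3O2 (counting implicit H from valence).
  C: 9 × 12.011 = 108.099
  H: 9 × 1.008 = 9.072
  N: 3 × 14.007 = 42.021
  O: 2 × 15.999 = 31.998
Sum: 9×12.011 + 9×1.008 + 3×14.007 + 2×15.999 = 191.190 → 191.19 g/mol.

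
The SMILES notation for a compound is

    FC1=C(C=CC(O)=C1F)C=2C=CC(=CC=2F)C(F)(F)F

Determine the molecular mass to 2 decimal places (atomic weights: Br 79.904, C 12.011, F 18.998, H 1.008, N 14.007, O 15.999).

First, the molecular formula is C13H6F6O (counting implicit H from valence).
  C: 13 × 12.011 = 156.143
  F: 6 × 18.998 = 113.988
  H: 6 × 1.008 = 6.048
  O: 1 × 15.999 = 15.999
Sum: 13×12.011 + 6×18.998 + 6×1.008 + 1×15.999 = 292.178 → 292.18 g/mol.

292.18 g/mol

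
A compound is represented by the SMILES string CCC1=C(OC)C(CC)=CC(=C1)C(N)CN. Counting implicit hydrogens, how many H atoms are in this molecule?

22

Walk through each heavy atom and fill implicit hydrogens from standard valence (C 4, N 3, O 2, S 2, halogen 1):
  atom 1: C, bond orders sum to 1 (valence 4) → 3 H
  atom 2: C, bond orders sum to 2 (valence 4) → 2 H
  atom 3: C, bond orders sum to 4 (valence 4) → 0 H
  atom 4: C, bond orders sum to 4 (valence 4) → 0 H
  atom 5: O, bond orders sum to 2 (valence 2) → 0 H
  atom 6: C, bond orders sum to 1 (valence 4) → 3 H
  atom 7: C, bond orders sum to 4 (valence 4) → 0 H
  atom 8: C, bond orders sum to 2 (valence 4) → 2 H
  atom 9: C, bond orders sum to 1 (valence 4) → 3 H
  atom 10: C, bond orders sum to 3 (valence 4) → 1 H
  atom 11: C, bond orders sum to 4 (valence 4) → 0 H
  atom 12: C, bond orders sum to 3 (valence 4) → 1 H
  atom 13: C, bond orders sum to 3 (valence 4) → 1 H
  atom 14: N, bond orders sum to 1 (valence 3) → 2 H
  atom 15: C, bond orders sum to 2 (valence 4) → 2 H
  atom 16: N, bond orders sum to 1 (valence 3) → 2 H
Total hydrogens: 22.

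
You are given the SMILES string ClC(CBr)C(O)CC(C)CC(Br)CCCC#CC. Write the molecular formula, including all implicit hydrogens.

C14H23Br2ClO

Walk through each heavy atom and fill implicit hydrogens from standard valence (C 4, N 3, O 2, S 2, halogen 1):
  atom 1: Cl (halogen, monovalent) → 0 H
  atom 2: C, bond orders sum to 3 (valence 4) → 1 H
  atom 3: C, bond orders sum to 2 (valence 4) → 2 H
  atom 4: Br (halogen, monovalent) → 0 H
  atom 5: C, bond orders sum to 3 (valence 4) → 1 H
  atom 6: O, bond orders sum to 1 (valence 2) → 1 H
  atom 7: C, bond orders sum to 2 (valence 4) → 2 H
  atom 8: C, bond orders sum to 3 (valence 4) → 1 H
  atom 9: C, bond orders sum to 1 (valence 4) → 3 H
  atom 10: C, bond orders sum to 2 (valence 4) → 2 H
  atom 11: C, bond orders sum to 3 (valence 4) → 1 H
  atom 12: Br (halogen, monovalent) → 0 H
  atom 13: C, bond orders sum to 2 (valence 4) → 2 H
  atom 14: C, bond orders sum to 2 (valence 4) → 2 H
  atom 15: C, bond orders sum to 2 (valence 4) → 2 H
  atom 16: C, bond orders sum to 4 (valence 4) → 0 H
  atom 17: C, bond orders sum to 4 (valence 4) → 0 H
  atom 18: C, bond orders sum to 1 (valence 4) → 3 H
Totals → C:14, H:23, Br:2, Cl:1, O:1.
In Hill order: C14H23Br2ClO.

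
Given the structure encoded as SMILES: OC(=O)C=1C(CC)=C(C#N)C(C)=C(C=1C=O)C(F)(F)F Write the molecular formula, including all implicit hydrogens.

Walk through each heavy atom and fill implicit hydrogens from standard valence (C 4, N 3, O 2, S 2, halogen 1):
  atom 1: O, bond orders sum to 1 (valence 2) → 1 H
  atom 2: C, bond orders sum to 4 (valence 4) → 0 H
  atom 3: O, bond orders sum to 2 (valence 2) → 0 H
  atom 4: C, bond orders sum to 4 (valence 4) → 0 H
  atom 5: C, bond orders sum to 4 (valence 4) → 0 H
  atom 6: C, bond orders sum to 2 (valence 4) → 2 H
  atom 7: C, bond orders sum to 1 (valence 4) → 3 H
  atom 8: C, bond orders sum to 4 (valence 4) → 0 H
  atom 9: C, bond orders sum to 4 (valence 4) → 0 H
  atom 10: N, bond orders sum to 3 (valence 3) → 0 H
  atom 11: C, bond orders sum to 4 (valence 4) → 0 H
  atom 12: C, bond orders sum to 1 (valence 4) → 3 H
  atom 13: C, bond orders sum to 4 (valence 4) → 0 H
  atom 14: C, bond orders sum to 4 (valence 4) → 0 H
  atom 15: C, bond orders sum to 3 (valence 4) → 1 H
  atom 16: O, bond orders sum to 2 (valence 2) → 0 H
  atom 17: C, bond orders sum to 4 (valence 4) → 0 H
  atom 18: F (halogen, monovalent) → 0 H
  atom 19: F (halogen, monovalent) → 0 H
  atom 20: F (halogen, monovalent) → 0 H
Totals → C:13, H:10, F:3, N:1, O:3.
In Hill order: C13H10F3NO3.

C13H10F3NO3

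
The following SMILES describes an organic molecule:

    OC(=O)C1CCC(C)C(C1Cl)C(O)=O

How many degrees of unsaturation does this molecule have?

3

Molecular formula: C9H13ClO4.
DoU = (2C + 2 + N − H − X) / 2, where X is the halogen count and O/S are ignored.
    = (2·9 + 2 + 0 − 13 − 1) / 2 = 6 / 2 = 3.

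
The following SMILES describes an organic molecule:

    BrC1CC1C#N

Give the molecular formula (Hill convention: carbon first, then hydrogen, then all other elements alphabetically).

C4H4BrN

Walk through each heavy atom and fill implicit hydrogens from standard valence (C 4, N 3, O 2, S 2, halogen 1):
  atom 1: Br (halogen, monovalent) → 0 H
  atom 2: C, bond orders sum to 3 (valence 4) → 1 H
  atom 3: C, bond orders sum to 2 (valence 4) → 2 H
  atom 4: C, bond orders sum to 3 (valence 4) → 1 H
  atom 5: C, bond orders sum to 4 (valence 4) → 0 H
  atom 6: N, bond orders sum to 3 (valence 3) → 0 H
Totals → C:4, H:4, Br:1, N:1.
In Hill order: C4H4BrN.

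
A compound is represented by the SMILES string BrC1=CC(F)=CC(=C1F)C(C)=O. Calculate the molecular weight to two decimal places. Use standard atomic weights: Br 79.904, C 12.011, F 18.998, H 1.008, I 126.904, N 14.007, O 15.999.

First, the molecular formula is C8H5BrF2O (counting implicit H from valence).
  Br: 1 × 79.904 = 79.904
  C: 8 × 12.011 = 96.088
  F: 2 × 18.998 = 37.996
  H: 5 × 1.008 = 5.040
  O: 1 × 15.999 = 15.999
Sum: 1×79.904 + 8×12.011 + 2×18.998 + 5×1.008 + 1×15.999 = 235.027 → 235.03 g/mol.

235.03 g/mol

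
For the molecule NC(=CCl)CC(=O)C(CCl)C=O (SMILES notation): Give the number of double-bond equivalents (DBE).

3

Molecular formula: C7H9Cl2NO2.
DoU = (2C + 2 + N − H − X) / 2, where X is the halogen count and O/S are ignored.
    = (2·7 + 2 + 1 − 9 − 2) / 2 = 6 / 2 = 3.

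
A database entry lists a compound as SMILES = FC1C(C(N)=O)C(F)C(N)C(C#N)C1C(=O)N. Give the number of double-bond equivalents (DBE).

Molecular formula: C9H12F2N4O2.
DoU = (2C + 2 + N − H − X) / 2, where X is the halogen count and O/S are ignored.
    = (2·9 + 2 + 4 − 12 − 2) / 2 = 10 / 2 = 5.

5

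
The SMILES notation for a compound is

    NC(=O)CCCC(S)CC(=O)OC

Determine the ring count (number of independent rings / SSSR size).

In SMILES, each pair of matching ring-closure digits denotes one ring-closing bond; the number of such bonds equals the number of independent rings.
Ring-closure bonds here: 0.

0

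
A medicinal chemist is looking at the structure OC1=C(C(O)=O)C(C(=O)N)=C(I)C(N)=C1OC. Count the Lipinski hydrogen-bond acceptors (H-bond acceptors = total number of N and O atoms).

N atoms: 2; O atoms: 5.
Lipinski HBA = 2 + 5 = 7.

7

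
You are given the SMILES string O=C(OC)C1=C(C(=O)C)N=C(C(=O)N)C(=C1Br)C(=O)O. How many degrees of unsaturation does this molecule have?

Degree of unsaturation = (number of rings) + (number of π bonds).
Ring closures in the SMILES: 1.
π bonds: 7 double bonds (each 1 DoU) → 7 DoU from unsaturation.
Total DoU = 1 + 7 = 8.

8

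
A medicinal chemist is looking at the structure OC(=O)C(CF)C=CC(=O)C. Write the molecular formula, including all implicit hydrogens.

C7H9FO3

Walk through each heavy atom and fill implicit hydrogens from standard valence (C 4, N 3, O 2, S 2, halogen 1):
  atom 1: O, bond orders sum to 1 (valence 2) → 1 H
  atom 2: C, bond orders sum to 4 (valence 4) → 0 H
  atom 3: O, bond orders sum to 2 (valence 2) → 0 H
  atom 4: C, bond orders sum to 3 (valence 4) → 1 H
  atom 5: C, bond orders sum to 2 (valence 4) → 2 H
  atom 6: F (halogen, monovalent) → 0 H
  atom 7: C, bond orders sum to 3 (valence 4) → 1 H
  atom 8: C, bond orders sum to 3 (valence 4) → 1 H
  atom 9: C, bond orders sum to 4 (valence 4) → 0 H
  atom 10: O, bond orders sum to 2 (valence 2) → 0 H
  atom 11: C, bond orders sum to 1 (valence 4) → 3 H
Totals → C:7, H:9, F:1, O:3.
In Hill order: C7H9FO3.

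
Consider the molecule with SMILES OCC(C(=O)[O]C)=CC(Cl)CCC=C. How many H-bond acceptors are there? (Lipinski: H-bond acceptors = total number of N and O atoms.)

N atoms: 0; O atoms: 3.
Lipinski HBA = 0 + 3 = 3.

3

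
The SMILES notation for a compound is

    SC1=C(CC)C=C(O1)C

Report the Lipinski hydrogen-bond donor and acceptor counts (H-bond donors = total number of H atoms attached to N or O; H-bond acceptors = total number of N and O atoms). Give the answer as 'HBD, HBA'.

0, 1

Donors: find every N or O and count the H atoms it carries.
  atom 8 (O): bond orders sum to 2 → 0 H
Lipinski HBD = 0.
Acceptors: N atoms = 0, O atoms = 1 → HBA = 1.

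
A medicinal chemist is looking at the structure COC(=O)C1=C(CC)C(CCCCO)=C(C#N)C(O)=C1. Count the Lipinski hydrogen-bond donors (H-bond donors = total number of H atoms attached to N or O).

Donors: find every N or O and count the H atoms it carries.
  atom 2 (O): bond orders sum to 2 → 0 H
  atom 4 (O): bond orders sum to 2 → 0 H
  atom 14 (O): bond orders sum to 1 → 1 H
  atom 17 (N): bond orders sum to 3 → 0 H
  atom 19 (O): bond orders sum to 1 → 1 H
Lipinski HBD = 2.

2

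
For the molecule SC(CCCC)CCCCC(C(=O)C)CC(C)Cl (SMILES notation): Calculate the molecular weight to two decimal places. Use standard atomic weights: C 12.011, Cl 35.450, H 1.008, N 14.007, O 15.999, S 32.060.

First, the molecular formula is C15H29ClOS (counting implicit H from valence).
  C: 15 × 12.011 = 180.165
  Cl: 1 × 35.450 = 35.450
  H: 29 × 1.008 = 29.232
  O: 1 × 15.999 = 15.999
  S: 1 × 32.060 = 32.060
Sum: 15×12.011 + 1×35.450 + 29×1.008 + 1×15.999 + 1×32.060 = 292.906 → 292.91 g/mol.

292.91 g/mol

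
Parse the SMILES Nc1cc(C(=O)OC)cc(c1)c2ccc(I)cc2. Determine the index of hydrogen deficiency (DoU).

9

Molecular formula: C14H12INO2.
DoU = (2C + 2 + N − H − X) / 2, where X is the halogen count and O/S are ignored.
    = (2·14 + 2 + 1 − 12 − 1) / 2 = 18 / 2 = 9.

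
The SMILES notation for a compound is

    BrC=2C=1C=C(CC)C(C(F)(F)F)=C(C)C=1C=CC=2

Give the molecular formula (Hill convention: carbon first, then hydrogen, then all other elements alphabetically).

C14H12BrF3

Walk through each heavy atom and fill implicit hydrogens from standard valence (C 4, N 3, O 2, S 2, halogen 1):
  atom 1: Br (halogen, monovalent) → 0 H
  atom 2: C, bond orders sum to 4 (valence 4) → 0 H
  atom 3: C, bond orders sum to 4 (valence 4) → 0 H
  atom 4: C, bond orders sum to 3 (valence 4) → 1 H
  atom 5: C, bond orders sum to 4 (valence 4) → 0 H
  atom 6: C, bond orders sum to 2 (valence 4) → 2 H
  atom 7: C, bond orders sum to 1 (valence 4) → 3 H
  atom 8: C, bond orders sum to 4 (valence 4) → 0 H
  atom 9: C, bond orders sum to 4 (valence 4) → 0 H
  atom 10: F (halogen, monovalent) → 0 H
  atom 11: F (halogen, monovalent) → 0 H
  atom 12: F (halogen, monovalent) → 0 H
  atom 13: C, bond orders sum to 4 (valence 4) → 0 H
  atom 14: C, bond orders sum to 1 (valence 4) → 3 H
  atom 15: C, bond orders sum to 4 (valence 4) → 0 H
  atom 16: C, bond orders sum to 3 (valence 4) → 1 H
  atom 17: C, bond orders sum to 3 (valence 4) → 1 H
  atom 18: C, bond orders sum to 3 (valence 4) → 1 H
Totals → C:14, H:12, Br:1, F:3.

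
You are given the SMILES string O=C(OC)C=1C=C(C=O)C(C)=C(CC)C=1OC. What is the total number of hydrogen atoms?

Walk through each heavy atom and fill implicit hydrogens from standard valence (C 4, N 3, O 2, S 2, halogen 1):
  atom 1: O, bond orders sum to 2 (valence 2) → 0 H
  atom 2: C, bond orders sum to 4 (valence 4) → 0 H
  atom 3: O, bond orders sum to 2 (valence 2) → 0 H
  atom 4: C, bond orders sum to 1 (valence 4) → 3 H
  atom 5: C, bond orders sum to 4 (valence 4) → 0 H
  atom 6: C, bond orders sum to 3 (valence 4) → 1 H
  atom 7: C, bond orders sum to 4 (valence 4) → 0 H
  atom 8: C, bond orders sum to 3 (valence 4) → 1 H
  atom 9: O, bond orders sum to 2 (valence 2) → 0 H
  atom 10: C, bond orders sum to 4 (valence 4) → 0 H
  atom 11: C, bond orders sum to 1 (valence 4) → 3 H
  atom 12: C, bond orders sum to 4 (valence 4) → 0 H
  atom 13: C, bond orders sum to 2 (valence 4) → 2 H
  atom 14: C, bond orders sum to 1 (valence 4) → 3 H
  atom 15: C, bond orders sum to 4 (valence 4) → 0 H
  atom 16: O, bond orders sum to 2 (valence 2) → 0 H
  atom 17: C, bond orders sum to 1 (valence 4) → 3 H
Total hydrogens: 16.

16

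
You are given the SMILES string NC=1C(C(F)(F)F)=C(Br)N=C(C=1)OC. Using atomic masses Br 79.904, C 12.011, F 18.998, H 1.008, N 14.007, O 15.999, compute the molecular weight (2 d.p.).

271.04 g/mol

First, the molecular formula is C7H6BrF3N2O (counting implicit H from valence).
  Br: 1 × 79.904 = 79.904
  C: 7 × 12.011 = 84.077
  F: 3 × 18.998 = 56.994
  H: 6 × 1.008 = 6.048
  N: 2 × 14.007 = 28.014
  O: 1 × 15.999 = 15.999
Sum: 1×79.904 + 7×12.011 + 3×18.998 + 6×1.008 + 2×14.007 + 1×15.999 = 271.036 → 271.04 g/mol.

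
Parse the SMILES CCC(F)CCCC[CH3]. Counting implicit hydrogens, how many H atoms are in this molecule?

17

Walk through each heavy atom and fill implicit hydrogens from standard valence (C 4, N 3, O 2, S 2, halogen 1):
  atom 1: C, bond orders sum to 1 (valence 4) → 3 H
  atom 2: C, bond orders sum to 2 (valence 4) → 2 H
  atom 3: C, bond orders sum to 3 (valence 4) → 1 H
  atom 4: F (halogen, monovalent) → 0 H
  atom 5: C, bond orders sum to 2 (valence 4) → 2 H
  atom 6: C, bond orders sum to 2 (valence 4) → 2 H
  atom 7: C, bond orders sum to 2 (valence 4) → 2 H
  atom 8: C, bond orders sum to 2 (valence 4) → 2 H
  atom 9: C with explicit H count 3
Total hydrogens: 17.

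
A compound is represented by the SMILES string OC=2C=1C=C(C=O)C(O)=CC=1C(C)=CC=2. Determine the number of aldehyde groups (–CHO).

1

The aldehyde motif appears at heavy-atom position 6 in the SMILES.
Other groups present: 2 hydroxyl.
Aldehyde count: 1.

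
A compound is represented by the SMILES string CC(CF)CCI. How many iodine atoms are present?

Scan the SMILES for I atoms (remember two-letter symbols like Cl and Br are single atoms).
Iodine count: 1.

1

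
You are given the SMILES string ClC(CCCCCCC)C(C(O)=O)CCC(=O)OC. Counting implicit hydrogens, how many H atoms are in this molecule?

Walk through each heavy atom and fill implicit hydrogens from standard valence (C 4, N 3, O 2, S 2, halogen 1):
  atom 1: Cl (halogen, monovalent) → 0 H
  atom 2: C, bond orders sum to 3 (valence 4) → 1 H
  atom 3: C, bond orders sum to 2 (valence 4) → 2 H
  atom 4: C, bond orders sum to 2 (valence 4) → 2 H
  atom 5: C, bond orders sum to 2 (valence 4) → 2 H
  atom 6: C, bond orders sum to 2 (valence 4) → 2 H
  atom 7: C, bond orders sum to 2 (valence 4) → 2 H
  atom 8: C, bond orders sum to 2 (valence 4) → 2 H
  atom 9: C, bond orders sum to 1 (valence 4) → 3 H
  atom 10: C, bond orders sum to 3 (valence 4) → 1 H
  atom 11: C, bond orders sum to 4 (valence 4) → 0 H
  atom 12: O, bond orders sum to 1 (valence 2) → 1 H
  atom 13: O, bond orders sum to 2 (valence 2) → 0 H
  atom 14: C, bond orders sum to 2 (valence 4) → 2 H
  atom 15: C, bond orders sum to 2 (valence 4) → 2 H
  atom 16: C, bond orders sum to 4 (valence 4) → 0 H
  atom 17: O, bond orders sum to 2 (valence 2) → 0 H
  atom 18: O, bond orders sum to 2 (valence 2) → 0 H
  atom 19: C, bond orders sum to 1 (valence 4) → 3 H
Total hydrogens: 25.

25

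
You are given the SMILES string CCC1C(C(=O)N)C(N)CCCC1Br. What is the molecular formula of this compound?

Walk through each heavy atom and fill implicit hydrogens from standard valence (C 4, N 3, O 2, S 2, halogen 1):
  atom 1: C, bond orders sum to 1 (valence 4) → 3 H
  atom 2: C, bond orders sum to 2 (valence 4) → 2 H
  atom 3: C, bond orders sum to 3 (valence 4) → 1 H
  atom 4: C, bond orders sum to 3 (valence 4) → 1 H
  atom 5: C, bond orders sum to 4 (valence 4) → 0 H
  atom 6: O, bond orders sum to 2 (valence 2) → 0 H
  atom 7: N, bond orders sum to 1 (valence 3) → 2 H
  atom 8: C, bond orders sum to 3 (valence 4) → 1 H
  atom 9: N, bond orders sum to 1 (valence 3) → 2 H
  atom 10: C, bond orders sum to 2 (valence 4) → 2 H
  atom 11: C, bond orders sum to 2 (valence 4) → 2 H
  atom 12: C, bond orders sum to 2 (valence 4) → 2 H
  atom 13: C, bond orders sum to 3 (valence 4) → 1 H
  atom 14: Br (halogen, monovalent) → 0 H
Totals → C:10, H:19, Br:1, N:2, O:1.
In Hill order: C10H19BrN2O.

C10H19BrN2O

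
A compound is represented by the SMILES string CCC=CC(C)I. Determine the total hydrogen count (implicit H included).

Walk through each heavy atom and fill implicit hydrogens from standard valence (C 4, N 3, O 2, S 2, halogen 1):
  atom 1: C, bond orders sum to 1 (valence 4) → 3 H
  atom 2: C, bond orders sum to 2 (valence 4) → 2 H
  atom 3: C, bond orders sum to 3 (valence 4) → 1 H
  atom 4: C, bond orders sum to 3 (valence 4) → 1 H
  atom 5: C, bond orders sum to 3 (valence 4) → 1 H
  atom 6: C, bond orders sum to 1 (valence 4) → 3 H
  atom 7: I (halogen, monovalent) → 0 H
Total hydrogens: 11.

11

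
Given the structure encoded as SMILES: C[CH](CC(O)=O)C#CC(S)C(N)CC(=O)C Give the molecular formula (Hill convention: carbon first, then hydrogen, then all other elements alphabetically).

C11H17NO3S

Walk through each heavy atom and fill implicit hydrogens from standard valence (C 4, N 3, O 2, S 2, halogen 1):
  atom 1: C, bond orders sum to 1 (valence 4) → 3 H
  atom 2: C with explicit H count 1
  atom 3: C, bond orders sum to 2 (valence 4) → 2 H
  atom 4: C, bond orders sum to 4 (valence 4) → 0 H
  atom 5: O, bond orders sum to 1 (valence 2) → 1 H
  atom 6: O, bond orders sum to 2 (valence 2) → 0 H
  atom 7: C, bond orders sum to 4 (valence 4) → 0 H
  atom 8: C, bond orders sum to 4 (valence 4) → 0 H
  atom 9: C, bond orders sum to 3 (valence 4) → 1 H
  atom 10: S, bond orders sum to 1 (valence 2) → 1 H
  atom 11: C, bond orders sum to 3 (valence 4) → 1 H
  atom 12: N, bond orders sum to 1 (valence 3) → 2 H
  atom 13: C, bond orders sum to 2 (valence 4) → 2 H
  atom 14: C, bond orders sum to 4 (valence 4) → 0 H
  atom 15: O, bond orders sum to 2 (valence 2) → 0 H
  atom 16: C, bond orders sum to 1 (valence 4) → 3 H
Totals → C:11, H:17, N:1, O:3, S:1.
In Hill order: C11H17NO3S.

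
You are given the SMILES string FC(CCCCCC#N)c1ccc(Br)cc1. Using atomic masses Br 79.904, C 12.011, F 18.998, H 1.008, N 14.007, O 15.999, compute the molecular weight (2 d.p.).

First, the molecular formula is C13H15BrFN (counting implicit H from valence).
  Br: 1 × 79.904 = 79.904
  C: 13 × 12.011 = 156.143
  F: 1 × 18.998 = 18.998
  H: 15 × 1.008 = 15.120
  N: 1 × 14.007 = 14.007
Sum: 1×79.904 + 13×12.011 + 1×18.998 + 15×1.008 + 1×14.007 = 284.172 → 284.17 g/mol.

284.17 g/mol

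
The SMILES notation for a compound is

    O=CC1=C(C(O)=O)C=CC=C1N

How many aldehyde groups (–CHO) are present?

The aldehyde motif appears at heavy-atom position 2 in the SMILES.
Other groups present: 1 carboxylic acid, 1 primary amine.
Aldehyde count: 1.

1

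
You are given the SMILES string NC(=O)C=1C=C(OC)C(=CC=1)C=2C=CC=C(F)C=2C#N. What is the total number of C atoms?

15

Count every carbon token in the SMILES (each C, including those in ring-closure positions and inside branches).
Carbon count: 15.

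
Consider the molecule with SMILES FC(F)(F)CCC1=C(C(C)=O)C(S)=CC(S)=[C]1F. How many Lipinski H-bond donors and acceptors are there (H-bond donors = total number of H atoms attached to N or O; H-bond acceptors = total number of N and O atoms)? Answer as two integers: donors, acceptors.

Donors: find every N or O and count the H atoms it carries.
  atom 11 (O): bond orders sum to 2 → 0 H
Lipinski HBD = 0.
Acceptors: N atoms = 0, O atoms = 1 → HBA = 1.

0, 1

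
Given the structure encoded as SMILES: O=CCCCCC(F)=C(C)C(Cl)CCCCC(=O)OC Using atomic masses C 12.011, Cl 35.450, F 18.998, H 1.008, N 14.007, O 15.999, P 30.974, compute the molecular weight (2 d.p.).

First, the molecular formula is C15H24ClFO3 (counting implicit H from valence).
  C: 15 × 12.011 = 180.165
  Cl: 1 × 35.450 = 35.450
  F: 1 × 18.998 = 18.998
  H: 24 × 1.008 = 24.192
  O: 3 × 15.999 = 47.997
Sum: 15×12.011 + 1×35.450 + 1×18.998 + 24×1.008 + 3×15.999 = 306.802 → 306.80 g/mol.

306.80 g/mol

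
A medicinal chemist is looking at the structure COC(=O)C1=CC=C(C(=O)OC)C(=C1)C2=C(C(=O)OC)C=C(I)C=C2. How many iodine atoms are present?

1

Scan the SMILES for I atoms (remember two-letter symbols like Cl and Br are single atoms).
Iodine count: 1.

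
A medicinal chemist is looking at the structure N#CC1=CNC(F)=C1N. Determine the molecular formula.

C5H4FN3

Walk through each heavy atom and fill implicit hydrogens from standard valence (C 4, N 3, O 2, S 2, halogen 1):
  atom 1: N, bond orders sum to 3 (valence 3) → 0 H
  atom 2: C, bond orders sum to 4 (valence 4) → 0 H
  atom 3: C, bond orders sum to 4 (valence 4) → 0 H
  atom 4: C, bond orders sum to 3 (valence 4) → 1 H
  atom 5: N, bond orders sum to 2 (valence 3) → 1 H
  atom 6: C, bond orders sum to 4 (valence 4) → 0 H
  atom 7: F (halogen, monovalent) → 0 H
  atom 8: C, bond orders sum to 4 (valence 4) → 0 H
  atom 9: N, bond orders sum to 1 (valence 3) → 2 H
Totals → C:5, H:4, F:1, N:3.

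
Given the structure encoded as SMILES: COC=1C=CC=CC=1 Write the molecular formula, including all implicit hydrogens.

C7H8O

Walk through each heavy atom and fill implicit hydrogens from standard valence (C 4, N 3, O 2, S 2, halogen 1):
  atom 1: C, bond orders sum to 1 (valence 4) → 3 H
  atom 2: O, bond orders sum to 2 (valence 2) → 0 H
  atom 3: C, bond orders sum to 4 (valence 4) → 0 H
  atom 4: C, bond orders sum to 3 (valence 4) → 1 H
  atom 5: C, bond orders sum to 3 (valence 4) → 1 H
  atom 6: C, bond orders sum to 3 (valence 4) → 1 H
  atom 7: C, bond orders sum to 3 (valence 4) → 1 H
  atom 8: C, bond orders sum to 3 (valence 4) → 1 H
Totals → C:7, H:8, O:1.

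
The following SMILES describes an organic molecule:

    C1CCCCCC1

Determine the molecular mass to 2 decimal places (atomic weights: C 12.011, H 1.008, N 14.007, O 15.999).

98.19 g/mol

First, the molecular formula is C7H14 (counting implicit H from valence).
  C: 7 × 12.011 = 84.077
  H: 14 × 1.008 = 14.112
Sum: 7×12.011 + 14×1.008 = 98.189 → 98.19 g/mol.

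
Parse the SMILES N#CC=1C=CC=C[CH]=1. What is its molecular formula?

C7H5N

Walk through each heavy atom and fill implicit hydrogens from standard valence (C 4, N 3, O 2, S 2, halogen 1):
  atom 1: N, bond orders sum to 3 (valence 3) → 0 H
  atom 2: C, bond orders sum to 4 (valence 4) → 0 H
  atom 3: C, bond orders sum to 4 (valence 4) → 0 H
  atom 4: C, bond orders sum to 3 (valence 4) → 1 H
  atom 5: C, bond orders sum to 3 (valence 4) → 1 H
  atom 6: C, bond orders sum to 3 (valence 4) → 1 H
  atom 7: C, bond orders sum to 3 (valence 4) → 1 H
  atom 8: C with explicit H count 1
Totals → C:7, H:5, N:1.
In Hill order: C7H5N.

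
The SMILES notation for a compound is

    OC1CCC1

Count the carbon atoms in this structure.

4

Count every carbon token in the SMILES (each C, including those in ring-closure positions and inside branches).
Carbon count: 4.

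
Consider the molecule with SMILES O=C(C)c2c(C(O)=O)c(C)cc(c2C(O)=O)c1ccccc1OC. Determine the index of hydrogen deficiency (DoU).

Molecular formula: C18H16O6.
DoU = (2C + 2 + N − H − X) / 2, where X is the halogen count and O/S are ignored.
    = (2·18 + 2 + 0 − 16 − 0) / 2 = 22 / 2 = 11.

11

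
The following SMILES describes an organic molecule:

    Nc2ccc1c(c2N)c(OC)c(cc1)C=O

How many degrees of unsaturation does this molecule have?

8

Molecular formula: C12H12N2O2.
DoU = (2C + 2 + N − H − X) / 2, where X is the halogen count and O/S are ignored.
    = (2·12 + 2 + 2 − 12 − 0) / 2 = 16 / 2 = 8.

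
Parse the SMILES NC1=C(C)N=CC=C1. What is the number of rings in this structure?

1

In SMILES, each pair of matching ring-closure digits denotes one ring-closing bond; the number of such bonds equals the number of independent rings.
Ring-closure bonds here: 1.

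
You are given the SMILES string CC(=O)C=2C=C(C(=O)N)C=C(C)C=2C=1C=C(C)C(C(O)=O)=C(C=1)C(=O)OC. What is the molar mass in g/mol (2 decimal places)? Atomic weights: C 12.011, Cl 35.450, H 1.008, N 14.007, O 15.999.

First, the molecular formula is C20H19NO6 (counting implicit H from valence).
  C: 20 × 12.011 = 240.220
  H: 19 × 1.008 = 19.152
  N: 1 × 14.007 = 14.007
  O: 6 × 15.999 = 95.994
Sum: 20×12.011 + 19×1.008 + 1×14.007 + 6×15.999 = 369.373 → 369.37 g/mol.

369.37 g/mol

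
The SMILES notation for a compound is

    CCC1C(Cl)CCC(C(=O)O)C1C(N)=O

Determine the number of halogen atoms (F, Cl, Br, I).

1

Halogen atoms appear at heavy-atom position 5 (1×Cl).
Other groups present: 1 amide, 1 carboxylic acid.
Halogen count: 1.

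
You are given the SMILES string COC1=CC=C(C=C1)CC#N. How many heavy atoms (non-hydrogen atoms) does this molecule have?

Every atom symbol written in the SMILES (organic subset) is one heavy atom; implicit H are not written.
Heavy atoms by element → C:9, N:1, O:1.
Total: 11.

11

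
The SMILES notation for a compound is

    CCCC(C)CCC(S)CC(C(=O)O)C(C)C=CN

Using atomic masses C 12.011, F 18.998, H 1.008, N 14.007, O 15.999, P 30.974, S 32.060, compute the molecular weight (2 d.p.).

287.46 g/mol

First, the molecular formula is C15H29NO2S (counting implicit H from valence).
  C: 15 × 12.011 = 180.165
  H: 29 × 1.008 = 29.232
  N: 1 × 14.007 = 14.007
  O: 2 × 15.999 = 31.998
  S: 1 × 32.060 = 32.060
Sum: 15×12.011 + 29×1.008 + 1×14.007 + 2×15.999 + 1×32.060 = 287.462 → 287.46 g/mol.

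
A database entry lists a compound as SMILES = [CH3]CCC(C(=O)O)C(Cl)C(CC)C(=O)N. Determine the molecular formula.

C10H18ClNO3

Walk through each heavy atom and fill implicit hydrogens from standard valence (C 4, N 3, O 2, S 2, halogen 1):
  atom 1: C with explicit H count 3
  atom 2: C, bond orders sum to 2 (valence 4) → 2 H
  atom 3: C, bond orders sum to 2 (valence 4) → 2 H
  atom 4: C, bond orders sum to 3 (valence 4) → 1 H
  atom 5: C, bond orders sum to 4 (valence 4) → 0 H
  atom 6: O, bond orders sum to 2 (valence 2) → 0 H
  atom 7: O, bond orders sum to 1 (valence 2) → 1 H
  atom 8: C, bond orders sum to 3 (valence 4) → 1 H
  atom 9: Cl (halogen, monovalent) → 0 H
  atom 10: C, bond orders sum to 3 (valence 4) → 1 H
  atom 11: C, bond orders sum to 2 (valence 4) → 2 H
  atom 12: C, bond orders sum to 1 (valence 4) → 3 H
  atom 13: C, bond orders sum to 4 (valence 4) → 0 H
  atom 14: O, bond orders sum to 2 (valence 2) → 0 H
  atom 15: N, bond orders sum to 1 (valence 3) → 2 H
Totals → C:10, H:18, Cl:1, N:1, O:3.
In Hill order: C10H18ClNO3.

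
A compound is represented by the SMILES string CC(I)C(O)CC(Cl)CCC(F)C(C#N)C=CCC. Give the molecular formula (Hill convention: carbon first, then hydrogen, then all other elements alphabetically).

C14H22ClFINO

Walk through each heavy atom and fill implicit hydrogens from standard valence (C 4, N 3, O 2, S 2, halogen 1):
  atom 1: C, bond orders sum to 1 (valence 4) → 3 H
  atom 2: C, bond orders sum to 3 (valence 4) → 1 H
  atom 3: I (halogen, monovalent) → 0 H
  atom 4: C, bond orders sum to 3 (valence 4) → 1 H
  atom 5: O, bond orders sum to 1 (valence 2) → 1 H
  atom 6: C, bond orders sum to 2 (valence 4) → 2 H
  atom 7: C, bond orders sum to 3 (valence 4) → 1 H
  atom 8: Cl (halogen, monovalent) → 0 H
  atom 9: C, bond orders sum to 2 (valence 4) → 2 H
  atom 10: C, bond orders sum to 2 (valence 4) → 2 H
  atom 11: C, bond orders sum to 3 (valence 4) → 1 H
  atom 12: F (halogen, monovalent) → 0 H
  atom 13: C, bond orders sum to 3 (valence 4) → 1 H
  atom 14: C, bond orders sum to 4 (valence 4) → 0 H
  atom 15: N, bond orders sum to 3 (valence 3) → 0 H
  atom 16: C, bond orders sum to 3 (valence 4) → 1 H
  atom 17: C, bond orders sum to 3 (valence 4) → 1 H
  atom 18: C, bond orders sum to 2 (valence 4) → 2 H
  atom 19: C, bond orders sum to 1 (valence 4) → 3 H
Totals → C:14, H:22, Cl:1, F:1, I:1, N:1, O:1.
In Hill order: C14H22ClFINO.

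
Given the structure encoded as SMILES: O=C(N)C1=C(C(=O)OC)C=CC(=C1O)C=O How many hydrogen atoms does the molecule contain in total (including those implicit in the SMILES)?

Walk through each heavy atom and fill implicit hydrogens from standard valence (C 4, N 3, O 2, S 2, halogen 1):
  atom 1: O, bond orders sum to 2 (valence 2) → 0 H
  atom 2: C, bond orders sum to 4 (valence 4) → 0 H
  atom 3: N, bond orders sum to 1 (valence 3) → 2 H
  atom 4: C, bond orders sum to 4 (valence 4) → 0 H
  atom 5: C, bond orders sum to 4 (valence 4) → 0 H
  atom 6: C, bond orders sum to 4 (valence 4) → 0 H
  atom 7: O, bond orders sum to 2 (valence 2) → 0 H
  atom 8: O, bond orders sum to 2 (valence 2) → 0 H
  atom 9: C, bond orders sum to 1 (valence 4) → 3 H
  atom 10: C, bond orders sum to 3 (valence 4) → 1 H
  atom 11: C, bond orders sum to 3 (valence 4) → 1 H
  atom 12: C, bond orders sum to 4 (valence 4) → 0 H
  atom 13: C, bond orders sum to 4 (valence 4) → 0 H
  atom 14: O, bond orders sum to 1 (valence 2) → 1 H
  atom 15: C, bond orders sum to 3 (valence 4) → 1 H
  atom 16: O, bond orders sum to 2 (valence 2) → 0 H
Total hydrogens: 9.

9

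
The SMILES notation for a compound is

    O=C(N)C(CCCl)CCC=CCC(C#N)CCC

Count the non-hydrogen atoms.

Every atom symbol written in the SMILES (organic subset) is one heavy atom; implicit H are not written.
Heavy atoms by element → C:14, Cl:1, N:2, O:1.
Total: 18.

18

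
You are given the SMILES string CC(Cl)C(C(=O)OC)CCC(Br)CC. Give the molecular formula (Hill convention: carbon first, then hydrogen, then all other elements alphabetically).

C10H18BrClO2

Walk through each heavy atom and fill implicit hydrogens from standard valence (C 4, N 3, O 2, S 2, halogen 1):
  atom 1: C, bond orders sum to 1 (valence 4) → 3 H
  atom 2: C, bond orders sum to 3 (valence 4) → 1 H
  atom 3: Cl (halogen, monovalent) → 0 H
  atom 4: C, bond orders sum to 3 (valence 4) → 1 H
  atom 5: C, bond orders sum to 4 (valence 4) → 0 H
  atom 6: O, bond orders sum to 2 (valence 2) → 0 H
  atom 7: O, bond orders sum to 2 (valence 2) → 0 H
  atom 8: C, bond orders sum to 1 (valence 4) → 3 H
  atom 9: C, bond orders sum to 2 (valence 4) → 2 H
  atom 10: C, bond orders sum to 2 (valence 4) → 2 H
  atom 11: C, bond orders sum to 3 (valence 4) → 1 H
  atom 12: Br (halogen, monovalent) → 0 H
  atom 13: C, bond orders sum to 2 (valence 4) → 2 H
  atom 14: C, bond orders sum to 1 (valence 4) → 3 H
Totals → C:10, H:18, Br:1, Cl:1, O:2.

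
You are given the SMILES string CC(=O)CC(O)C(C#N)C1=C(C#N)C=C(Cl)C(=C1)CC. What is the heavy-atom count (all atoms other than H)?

20

Every atom symbol written in the SMILES (organic subset) is one heavy atom; implicit H are not written.
Heavy atoms by element → C:15, Cl:1, N:2, O:2.
Total: 20.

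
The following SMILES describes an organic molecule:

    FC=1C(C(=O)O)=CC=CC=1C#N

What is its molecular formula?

Walk through each heavy atom and fill implicit hydrogens from standard valence (C 4, N 3, O 2, S 2, halogen 1):
  atom 1: F (halogen, monovalent) → 0 H
  atom 2: C, bond orders sum to 4 (valence 4) → 0 H
  atom 3: C, bond orders sum to 4 (valence 4) → 0 H
  atom 4: C, bond orders sum to 4 (valence 4) → 0 H
  atom 5: O, bond orders sum to 2 (valence 2) → 0 H
  atom 6: O, bond orders sum to 1 (valence 2) → 1 H
  atom 7: C, bond orders sum to 3 (valence 4) → 1 H
  atom 8: C, bond orders sum to 3 (valence 4) → 1 H
  atom 9: C, bond orders sum to 3 (valence 4) → 1 H
  atom 10: C, bond orders sum to 4 (valence 4) → 0 H
  atom 11: C, bond orders sum to 4 (valence 4) → 0 H
  atom 12: N, bond orders sum to 3 (valence 3) → 0 H
Totals → C:8, H:4, F:1, N:1, O:2.

C8H4FNO2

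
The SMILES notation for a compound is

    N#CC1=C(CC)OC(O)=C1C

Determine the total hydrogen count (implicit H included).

Walk through each heavy atom and fill implicit hydrogens from standard valence (C 4, N 3, O 2, S 2, halogen 1):
  atom 1: N, bond orders sum to 3 (valence 3) → 0 H
  atom 2: C, bond orders sum to 4 (valence 4) → 0 H
  atom 3: C, bond orders sum to 4 (valence 4) → 0 H
  atom 4: C, bond orders sum to 4 (valence 4) → 0 H
  atom 5: C, bond orders sum to 2 (valence 4) → 2 H
  atom 6: C, bond orders sum to 1 (valence 4) → 3 H
  atom 7: O, bond orders sum to 2 (valence 2) → 0 H
  atom 8: C, bond orders sum to 4 (valence 4) → 0 H
  atom 9: O, bond orders sum to 1 (valence 2) → 1 H
  atom 10: C, bond orders sum to 4 (valence 4) → 0 H
  atom 11: C, bond orders sum to 1 (valence 4) → 3 H
Total hydrogens: 9.

9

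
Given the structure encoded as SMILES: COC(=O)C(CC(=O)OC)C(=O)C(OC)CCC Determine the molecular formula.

C12H20O6

Walk through each heavy atom and fill implicit hydrogens from standard valence (C 4, N 3, O 2, S 2, halogen 1):
  atom 1: C, bond orders sum to 1 (valence 4) → 3 H
  atom 2: O, bond orders sum to 2 (valence 2) → 0 H
  atom 3: C, bond orders sum to 4 (valence 4) → 0 H
  atom 4: O, bond orders sum to 2 (valence 2) → 0 H
  atom 5: C, bond orders sum to 3 (valence 4) → 1 H
  atom 6: C, bond orders sum to 2 (valence 4) → 2 H
  atom 7: C, bond orders sum to 4 (valence 4) → 0 H
  atom 8: O, bond orders sum to 2 (valence 2) → 0 H
  atom 9: O, bond orders sum to 2 (valence 2) → 0 H
  atom 10: C, bond orders sum to 1 (valence 4) → 3 H
  atom 11: C, bond orders sum to 4 (valence 4) → 0 H
  atom 12: O, bond orders sum to 2 (valence 2) → 0 H
  atom 13: C, bond orders sum to 3 (valence 4) → 1 H
  atom 14: O, bond orders sum to 2 (valence 2) → 0 H
  atom 15: C, bond orders sum to 1 (valence 4) → 3 H
  atom 16: C, bond orders sum to 2 (valence 4) → 2 H
  atom 17: C, bond orders sum to 2 (valence 4) → 2 H
  atom 18: C, bond orders sum to 1 (valence 4) → 3 H
Totals → C:12, H:20, O:6.
In Hill order: C12H20O6.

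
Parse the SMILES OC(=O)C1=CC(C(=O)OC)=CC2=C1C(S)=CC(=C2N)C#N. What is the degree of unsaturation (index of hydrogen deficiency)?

11

Molecular formula: C14H10N2O4S.
DoU = (2C + 2 + N − H − X) / 2, where X is the halogen count and O/S are ignored.
    = (2·14 + 2 + 2 − 10 − 0) / 2 = 22 / 2 = 11.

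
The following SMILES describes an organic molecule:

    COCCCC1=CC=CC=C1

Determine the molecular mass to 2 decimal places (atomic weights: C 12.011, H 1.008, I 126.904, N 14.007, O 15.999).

150.22 g/mol

First, the molecular formula is C10H14O (counting implicit H from valence).
  C: 10 × 12.011 = 120.110
  H: 14 × 1.008 = 14.112
  O: 1 × 15.999 = 15.999
Sum: 10×12.011 + 14×1.008 + 1×15.999 = 150.221 → 150.22 g/mol.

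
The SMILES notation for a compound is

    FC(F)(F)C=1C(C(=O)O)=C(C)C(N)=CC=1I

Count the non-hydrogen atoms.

Every atom symbol written in the SMILES (organic subset) is one heavy atom; implicit H are not written.
Heavy atoms by element → C:9, F:3, I:1, N:1, O:2.
Total: 16.

16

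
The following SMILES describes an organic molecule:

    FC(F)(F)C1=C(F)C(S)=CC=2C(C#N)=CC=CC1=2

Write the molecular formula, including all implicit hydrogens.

C12H5F4NS

Walk through each heavy atom and fill implicit hydrogens from standard valence (C 4, N 3, O 2, S 2, halogen 1):
  atom 1: F (halogen, monovalent) → 0 H
  atom 2: C, bond orders sum to 4 (valence 4) → 0 H
  atom 3: F (halogen, monovalent) → 0 H
  atom 4: F (halogen, monovalent) → 0 H
  atom 5: C, bond orders sum to 4 (valence 4) → 0 H
  atom 6: C, bond orders sum to 4 (valence 4) → 0 H
  atom 7: F (halogen, monovalent) → 0 H
  atom 8: C, bond orders sum to 4 (valence 4) → 0 H
  atom 9: S, bond orders sum to 1 (valence 2) → 1 H
  atom 10: C, bond orders sum to 3 (valence 4) → 1 H
  atom 11: C, bond orders sum to 4 (valence 4) → 0 H
  atom 12: C, bond orders sum to 4 (valence 4) → 0 H
  atom 13: C, bond orders sum to 4 (valence 4) → 0 H
  atom 14: N, bond orders sum to 3 (valence 3) → 0 H
  atom 15: C, bond orders sum to 3 (valence 4) → 1 H
  atom 16: C, bond orders sum to 3 (valence 4) → 1 H
  atom 17: C, bond orders sum to 3 (valence 4) → 1 H
  atom 18: C, bond orders sum to 4 (valence 4) → 0 H
Totals → C:12, H:5, F:4, N:1, S:1.
In Hill order: C12H5F4NS.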